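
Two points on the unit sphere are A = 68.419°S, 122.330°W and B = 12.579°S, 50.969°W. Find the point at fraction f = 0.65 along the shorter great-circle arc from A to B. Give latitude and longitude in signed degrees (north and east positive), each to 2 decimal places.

Central angle δ = 1.2480 rad. Interpolating on the sphere with fraction f = 0.65:
P = [sin((1−f)δ)·A + sin(fδ)·B] / sin δ = 0.4461·A + 0.7646·B in Cartesian coordinates,
giving P = (0.3822, -0.7183, -0.5813), i.e. latitude -35.54°, longitude -61.98°.

-35.54°, -61.98°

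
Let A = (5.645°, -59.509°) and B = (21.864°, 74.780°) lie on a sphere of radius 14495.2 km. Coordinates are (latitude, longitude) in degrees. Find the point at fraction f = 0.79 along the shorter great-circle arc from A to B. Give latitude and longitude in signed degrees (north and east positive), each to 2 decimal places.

31.12°, 46.61°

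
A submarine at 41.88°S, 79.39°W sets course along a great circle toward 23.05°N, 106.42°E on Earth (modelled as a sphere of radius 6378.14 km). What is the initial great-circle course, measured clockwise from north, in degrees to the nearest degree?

196°

With φ₁ = -0.7309, φ₂ = 0.4023, Δλ = -3.0402 rad, the forward-azimuth formula gives
θ = atan2( sin Δλ cos φ₂ , cos φ₁ sin φ₂ − sin φ₁ cos φ₂ cos Δλ ) = atan2(-0.0931, -0.3196) = -163.75°.
Adding 360° brings this into [0°, 360°): 196°.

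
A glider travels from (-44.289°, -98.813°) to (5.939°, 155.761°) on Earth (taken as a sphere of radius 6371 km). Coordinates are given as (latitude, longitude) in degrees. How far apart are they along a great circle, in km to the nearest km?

11694 km

Let φ₁ = -0.7730 rad, φ₂ = 0.1037 rad, and Δλ = -1.8400 rad.
Haversine: a = sin²(Δφ/2) + cos φ₁ cos φ₂ sin²(Δλ/2) = 0.1801 + (0.7158)(0.9946)(0.6330) = 0.63082.
Central angle c = 2·arcsin(√a) = 1.83551 rad.
Distance = R·c = 6371 × 1.8355 ≈ 11694 km.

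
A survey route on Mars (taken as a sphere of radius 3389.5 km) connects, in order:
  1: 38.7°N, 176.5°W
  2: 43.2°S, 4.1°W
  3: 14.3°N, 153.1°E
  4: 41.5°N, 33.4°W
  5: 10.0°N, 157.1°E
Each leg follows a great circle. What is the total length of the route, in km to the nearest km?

33679 km

Leg 1→2: central angle 3.0144 rad, distance 10217.3 km.
Leg 2→3: central angle 2.5327 rad, distance 8584.5 km.
Leg 3→4: central angle 2.1621 rad, distance 7328.3 km.
Leg 4→5: central angle 2.2271 rad, distance 7548.6 km.
Total: 10217.3 + 8584.5 + 7328.3 + 7548.6 ≈ 33679 km.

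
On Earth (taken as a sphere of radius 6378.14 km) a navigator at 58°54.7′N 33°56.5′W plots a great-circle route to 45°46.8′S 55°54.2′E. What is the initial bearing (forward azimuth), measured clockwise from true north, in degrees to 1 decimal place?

118.1°

With φ₁ = 1.0282, φ₂ = -0.7990, Δλ = 1.5681 rad, the forward-azimuth formula gives
θ = atan2( sin Δλ cos φ₂ , cos φ₁ sin φ₂ − sin φ₁ cos φ₂ cos Δλ ) = atan2(0.6974, -0.3717) = 118.05°.
So the initial bearing is 118.1°.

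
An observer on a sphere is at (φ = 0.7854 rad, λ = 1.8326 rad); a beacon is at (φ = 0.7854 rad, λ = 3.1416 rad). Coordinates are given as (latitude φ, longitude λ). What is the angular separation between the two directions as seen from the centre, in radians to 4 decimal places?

0.8900 rad

In radians: φ₁ = 0.7854, φ₂ = 0.7854, Δλ = 75.000° = 1.3090 rad.
Haversine: a = sin²(Δφ/2) + cos φ₁ cos φ₂ sin²(Δλ/2) = 0.0000 + (0.7071)(0.7071)(0.3706) = 0.18530.
Central angle c = 2·arcsin(√a) = 0.89000 rad.
So the angular separation is 0.8900 rad.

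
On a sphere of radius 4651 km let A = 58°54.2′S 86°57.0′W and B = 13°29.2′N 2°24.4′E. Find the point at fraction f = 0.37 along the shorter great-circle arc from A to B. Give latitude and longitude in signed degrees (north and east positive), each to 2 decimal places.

The central angle between A and B is δ = 1.7661 rad.
With f = 0.37, the slerp weights are sin((1−f)δ)/sin δ = 0.9143 and sin(fδ)/sin δ = 0.6197.
Weighted sum of the unit vectors: (0.9143)·(0.0275,-0.5158,-0.8563) + (0.6197)·(0.9716,0.0408,0.2332) = (0.6272, -0.4462, -0.6383).
Converting back: φ = atan2(z, √(x²+y²)) = -39.67°, λ = atan2(y, x) = -35.43°.

-39.67°, -35.43°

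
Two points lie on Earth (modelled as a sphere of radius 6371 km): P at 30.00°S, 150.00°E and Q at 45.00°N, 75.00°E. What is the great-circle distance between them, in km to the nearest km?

In radians: φ₁ = -0.5236, φ₂ = 0.7854, Δλ = -75.000° = -1.3090 rad.
cos c = sin φ₁ sin φ₂ + cos φ₁ cos φ₂ cos Δλ = (-0.5000)(0.7071) + (0.8660)(0.7071)(0.2588) = -0.19506,
so c = arccos(-0.19506) = 1.76711 rad.
Distance = R·c = 6371 × 1.7671 ≈ 11258 km.

11258 km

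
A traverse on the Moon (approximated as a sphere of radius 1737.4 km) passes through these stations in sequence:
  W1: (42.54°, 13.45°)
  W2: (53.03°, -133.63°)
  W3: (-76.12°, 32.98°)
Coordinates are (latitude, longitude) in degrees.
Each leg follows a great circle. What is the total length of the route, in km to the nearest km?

7176 km

Leg W1→W2: central angle 1.4018 rad, distance 2435.5 km.
Leg W2→W3: central angle 2.7287 rad, distance 4740.9 km.
Total: 2435.5 + 4740.9 ≈ 7176 km.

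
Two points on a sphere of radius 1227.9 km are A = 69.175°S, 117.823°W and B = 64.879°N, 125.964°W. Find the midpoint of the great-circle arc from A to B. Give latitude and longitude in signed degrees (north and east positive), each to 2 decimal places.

Central angle δ = 2.3418 rad. Interpolating on the sphere with fraction f = 0.5:
P = [sin((1−f)δ)·A + sin(fδ)·B] / sin δ = 1.2843·A + 1.2843·B in Cartesian coordinates,
giving P = (-0.5333, -0.8451, -0.0376), i.e. latitude -2.15°, longitude -122.25°.

-2.15°, -122.25°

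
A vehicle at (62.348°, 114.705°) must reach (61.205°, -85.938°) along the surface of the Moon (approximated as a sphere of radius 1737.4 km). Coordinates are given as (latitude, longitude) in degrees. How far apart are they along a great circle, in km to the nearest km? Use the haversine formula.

1682 km

In radians: φ₁ = 1.0882, φ₂ = 1.0682, Δλ = 159.357° = 2.7813 rad.
Haversine: a = sin²(Δφ/2) + cos φ₁ cos φ₂ sin²(Δλ/2) = 0.0001 + (0.4641)(0.4817)(0.9679) = 0.21647.
Central angle c = 2·arcsin(√a) = 0.96786 rad.
Distance = R·c = 1737.4 × 0.9679 ≈ 1682 km.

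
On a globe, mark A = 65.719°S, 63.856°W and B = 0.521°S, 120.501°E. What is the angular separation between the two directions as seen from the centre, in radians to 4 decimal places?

1.9842 rad

Let φ₁ = -1.1470 rad, φ₂ = -0.0091 rad, and Δλ = -3.0655 rad.
cos c = sin φ₁ sin φ₂ + cos φ₁ cos φ₂ cos Δλ = (-0.9115)(-0.0091) + (0.4112)(1.0000)(-0.9971) = -0.40172,
so c = arccos(-0.40172) = 1.98419 rad.
So the angular separation is 1.9842 rad.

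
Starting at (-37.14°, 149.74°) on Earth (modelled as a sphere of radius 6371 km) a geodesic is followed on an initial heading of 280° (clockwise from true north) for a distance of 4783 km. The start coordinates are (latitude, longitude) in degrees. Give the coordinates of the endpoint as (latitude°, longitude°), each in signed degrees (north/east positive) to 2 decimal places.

-20.31°, 103.99°

Angular distance δ = d/R = 4783/6371 = 0.75075 rad; initial bearing θ = 4.8869 rad.
sin φ₂ = sin φ₁ cos δ + cos φ₁ sin δ cos θ = (-0.6038)(0.7312) + (0.7972)(0.6822)(0.1736) = -0.3470, so φ₂ = -20.31°.
Δλ = atan2(sin θ sin δ cos φ₁, cos δ − sin φ₁ sin φ₂) = atan2(-0.5355, 0.5217) = -45.753°.
λ₂ = 149.740° − 45.753° = 103.99°.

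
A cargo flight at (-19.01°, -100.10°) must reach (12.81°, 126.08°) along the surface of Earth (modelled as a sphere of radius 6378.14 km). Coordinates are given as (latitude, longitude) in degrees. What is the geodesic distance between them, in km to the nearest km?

In radians: φ₁ = -0.3318, φ₂ = 0.2236, Δλ = -133.820° = -2.3356 rad.
Haversine: a = sin²(Δφ/2) + cos φ₁ cos φ₂ sin²(Δλ/2) = 0.0751 + (0.9455)(0.9751)(0.8462) = 0.85528.
Central angle c = 2·arcsin(√a) = 2.36109 rad.
Distance = R·c = 6378.14 × 2.3611 ≈ 15059 km.

15059 km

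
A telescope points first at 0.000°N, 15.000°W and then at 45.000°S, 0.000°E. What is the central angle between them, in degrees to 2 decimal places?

46.92°

With latitudes φ₁ = 0.000°, φ₂ = -45.000° and longitude difference Δλ = 15.000°:
cos c = sin φ₁ sin φ₂ + cos φ₁ cos φ₂ cos Δλ = (0.0000)(-0.7071) + (1.0000)(0.7071)(0.9659) = 0.68301,
so c = arccos(0.68301) = 0.81892 rad.
So the angular separation is 46.92°.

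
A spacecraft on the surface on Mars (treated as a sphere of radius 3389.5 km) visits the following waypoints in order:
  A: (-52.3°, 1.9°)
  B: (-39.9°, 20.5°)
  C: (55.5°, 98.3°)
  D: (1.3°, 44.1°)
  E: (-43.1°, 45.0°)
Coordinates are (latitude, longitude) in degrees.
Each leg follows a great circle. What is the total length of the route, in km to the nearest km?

Leg A→B: central angle 0.3105 rad, distance 1052.6 km.
Leg B→C: central angle 2.0228 rad, distance 6856.4 km.
Leg C→D: central angle 1.2133 rad, distance 4112.5 km.
Leg D→E: central angle 0.7751 rad, distance 2627.0 km.
Total: 1052.6 + 6856.4 + 4112.5 + 2627.0 ≈ 14649 km.

14649 km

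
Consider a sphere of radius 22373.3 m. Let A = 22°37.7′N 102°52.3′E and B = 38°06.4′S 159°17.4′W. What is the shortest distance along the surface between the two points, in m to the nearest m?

With latitudes φ₁ = 22.628°, φ₂ = -38.107° and longitude difference Δλ = 97.838°:
cos c = sin φ₁ sin φ₂ + cos φ₁ cos φ₂ cos Δλ = (0.3848)(-0.6171) + (0.9230)(0.7869)(-0.1364) = -0.33649,
so c = arccos(-0.33649) = 1.91398 rad.
Distance = R·c = 22373.3 × 1.9140 ≈ 42822 m.

42822 m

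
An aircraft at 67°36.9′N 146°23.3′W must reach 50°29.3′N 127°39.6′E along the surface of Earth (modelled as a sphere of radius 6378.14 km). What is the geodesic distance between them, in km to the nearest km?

4795 km

In radians: φ₁ = 1.1801, φ₂ = 0.8812, Δλ = -85.952° = -1.5001 rad.
Haversine: a = sin²(Δφ/2) + cos φ₁ cos φ₂ sin²(Δλ/2) = 0.0222 + (0.3808)(0.6362)(0.4647) = 0.13477.
Central angle c = 2·arcsin(√a) = 0.75179 rad.
Distance = R·c = 6378.14 × 0.7518 ≈ 4795 km.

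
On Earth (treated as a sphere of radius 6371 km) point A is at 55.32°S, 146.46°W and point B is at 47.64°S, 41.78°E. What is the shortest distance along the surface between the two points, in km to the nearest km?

With latitudes φ₁ = -55.320°, φ₂ = -47.640° and longitude difference Δλ = -171.760°:
Haversine: a = sin²(Δφ/2) + cos φ₁ cos φ₂ sin²(Δλ/2) = 0.0045 + (0.5690)(0.6738)(0.9948) = 0.38589.
Central angle c = 2·arcsin(√a) = 1.34054 rad.
Distance = R·c = 6371 × 1.3405 ≈ 8541 km.

8541 km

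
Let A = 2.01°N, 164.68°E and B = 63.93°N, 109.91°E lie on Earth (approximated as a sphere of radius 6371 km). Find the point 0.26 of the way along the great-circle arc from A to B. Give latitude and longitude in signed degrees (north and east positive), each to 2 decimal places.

The central angle between A and B is δ = 1.2819 rad.
With f = 0.26, the slerp weights are sin((1−f)δ)/sin δ = 0.8477 and sin(fδ)/sin δ = 0.3413.
Weighted sum of the unit vectors: (0.8477)·(-0.9639,0.2640,0.0351) + (0.3413)·(-0.1497,0.4132,0.8983) = (-0.8682, 0.3649, 0.3363).
Converting back: φ = atan2(z, √(x²+y²)) = 19.65°, λ = atan2(y, x) = 157.20°.

19.65°, 157.20°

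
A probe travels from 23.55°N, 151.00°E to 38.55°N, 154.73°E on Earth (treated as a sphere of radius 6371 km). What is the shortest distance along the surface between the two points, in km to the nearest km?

1705 km

With latitudes φ₁ = 23.550°, φ₂ = 38.550° and longitude difference Δλ = 3.730°:
cos c = sin φ₁ sin φ₂ + cos φ₁ cos φ₂ cos Δλ = (0.3995)(0.6232) + (0.9167)(0.7821)(0.9979) = 0.96441,
so c = arccos(0.96441) = 0.26760 rad.
Distance = R·c = 6371 × 0.2676 ≈ 1705 km.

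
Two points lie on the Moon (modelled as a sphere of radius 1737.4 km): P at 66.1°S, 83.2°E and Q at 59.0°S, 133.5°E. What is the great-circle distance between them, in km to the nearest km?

With latitudes φ₁ = -66.100°, φ₂ = -59.000° and longitude difference Δλ = 50.300°:
Haversine: a = sin²(Δφ/2) + cos φ₁ cos φ₂ sin²(Δλ/2) = 0.0038 + (0.4051)(0.5150)(0.1806) = 0.04152.
Central angle c = 2·arcsin(√a) = 0.41041 rad.
Distance = R·c = 1737.4 × 0.4104 ≈ 713 km.

713 km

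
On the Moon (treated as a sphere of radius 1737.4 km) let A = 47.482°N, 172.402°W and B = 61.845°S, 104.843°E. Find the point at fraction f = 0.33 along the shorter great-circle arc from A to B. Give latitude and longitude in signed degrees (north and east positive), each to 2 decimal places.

10.45°, 163.86°

The central angle between A and B is δ = 2.2264 rad.
With f = 0.33, the slerp weights are sin((1−f)δ)/sin δ = 1.2576 and sin(fδ)/sin δ = 0.8457.
Weighted sum of the unit vectors: (1.2576)·(-0.6699,-0.0894,0.7371) + (0.8457)·(-0.1209,0.4561,-0.8817) = (-0.9447, 0.2734, 0.1813).
Converting back: φ = atan2(z, √(x²+y²)) = 10.45°, λ = atan2(y, x) = 163.86°.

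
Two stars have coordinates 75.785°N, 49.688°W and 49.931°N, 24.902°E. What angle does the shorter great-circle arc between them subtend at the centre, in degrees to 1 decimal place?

38.4°

In radians: φ₁ = 1.3227, φ₂ = 0.8715, Δλ = 74.590° = 1.3018 rad.
Haversine: a = sin²(Δφ/2) + cos φ₁ cos φ₂ sin²(Δλ/2) = 0.0500 + (0.2456)(0.6437)(0.3671) = 0.10808.
Central angle c = 2·arcsin(√a) = 0.66997 rad.
So the angular separation is 38.4°.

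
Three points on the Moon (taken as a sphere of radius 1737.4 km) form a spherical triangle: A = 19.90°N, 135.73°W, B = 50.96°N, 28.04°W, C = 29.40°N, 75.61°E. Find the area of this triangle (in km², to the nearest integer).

Side lengths (central angles): a = 1.3163, b = 2.1324, c = 1.4863 rad; semiperimeter s = 2.4675.
By l'Huilier's theorem, tan(E/4) = √[tan(s/2) tan((s−a)/2) tan((s−b)/2) tan((s−c)/2)], giving spherical excess E = 1.5530 rad.
Area = E·R² = 1.5530 × (1737.4)² ≈ 4687761 km².

4687761 km²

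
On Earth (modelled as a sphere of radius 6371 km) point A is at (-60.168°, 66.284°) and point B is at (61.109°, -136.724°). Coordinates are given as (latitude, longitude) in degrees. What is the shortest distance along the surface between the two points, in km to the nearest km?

18763 km

With latitudes φ₁ = -60.168°, φ₂ = 61.109° and longitude difference Δλ = 156.992°:
Haversine: a = sin²(Δφ/2) + cos φ₁ cos φ₂ sin²(Δλ/2) = 0.7596 + (0.4975)(0.4831)(0.9602) = 0.99037.
Central angle c = 2·arcsin(√a) = 2.94504 rad.
Distance = R·c = 6371 × 2.9450 ≈ 18763 km.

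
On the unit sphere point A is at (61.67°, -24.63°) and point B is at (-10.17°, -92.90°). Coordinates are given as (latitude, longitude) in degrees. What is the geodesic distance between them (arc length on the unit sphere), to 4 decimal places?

1.5533

In radians: φ₁ = 1.0763, φ₂ = -0.1775, Δλ = -68.270° = -1.1915 rad.
cos c = sin φ₁ sin φ₂ + cos φ₁ cos φ₂ cos Δλ = (0.8802)(-0.1766) + (0.4745)(0.9843)(0.3702) = 0.01751,
so c = arccos(0.01751) = 1.55328 rad.
On the unit sphere the arc length equals the central angle: 1.5533.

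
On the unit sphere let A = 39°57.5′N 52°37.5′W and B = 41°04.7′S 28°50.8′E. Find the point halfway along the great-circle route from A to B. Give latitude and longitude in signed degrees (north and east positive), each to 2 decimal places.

-0.74°, -12.30°

Central angle δ = 1.9138 rad. Interpolating on the sphere with fraction f = 0.5:
P = [sin((1−f)δ)·A + sin(fδ)·B] / sin δ = 0.8680·A + 0.8680·B in Cartesian coordinates,
giving P = (0.9770, -0.2130, -0.0129), i.e. latitude -0.74°, longitude -12.30°.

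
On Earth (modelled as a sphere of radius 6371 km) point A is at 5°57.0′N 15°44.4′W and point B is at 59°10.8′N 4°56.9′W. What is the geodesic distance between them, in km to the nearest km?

Let φ₁ = 0.1038 rad, φ₂ = 1.0329 rad, and Δλ = 0.1884 rad.
cos c = sin φ₁ sin φ₂ + cos φ₁ cos φ₂ cos Δλ = (0.1037)(0.8588) + (0.9946)(0.5123)(0.9823) = 0.58959,
so c = arccos(0.58959) = 0.94024 rad.
Distance = R·c = 6371 × 0.9402 ≈ 5990 km.

5990 km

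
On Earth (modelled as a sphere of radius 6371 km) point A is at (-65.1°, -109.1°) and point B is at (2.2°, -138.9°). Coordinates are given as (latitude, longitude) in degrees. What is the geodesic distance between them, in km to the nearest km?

In radians: φ₁ = -1.1362, φ₂ = 0.0384, Δλ = -29.800° = -0.5201 rad.
Haversine: a = sin²(Δφ/2) + cos φ₁ cos φ₂ sin²(Δλ/2) = 0.3070 + (0.4210)(0.9993)(0.0661) = 0.33486.
Central angle c = 2·arcsin(√a) = 1.23421 rad.
Distance = R·c = 6371 × 1.2342 ≈ 7863 km.

7863 km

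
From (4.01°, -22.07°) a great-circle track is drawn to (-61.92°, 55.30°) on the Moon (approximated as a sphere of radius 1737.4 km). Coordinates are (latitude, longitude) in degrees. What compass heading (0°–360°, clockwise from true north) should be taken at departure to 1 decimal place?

152.6°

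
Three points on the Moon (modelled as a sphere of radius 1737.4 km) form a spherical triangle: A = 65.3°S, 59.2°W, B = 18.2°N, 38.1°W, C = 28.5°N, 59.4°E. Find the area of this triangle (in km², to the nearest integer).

Side lengths (central angles): a = 1.5307, b = 2.2260, c = 1.4841 rad; semiperimeter s = 2.6204.
By l'Huilier's theorem, tan(E/4) = √[tan(s/2) tan((s−a)/2) tan((s−b)/2) tan((s−c)/2)], giving spherical excess E = 1.9756 rad.
Area = E·R² = 1.9756 × (1737.4)² ≈ 5963375 km².

5963375 km²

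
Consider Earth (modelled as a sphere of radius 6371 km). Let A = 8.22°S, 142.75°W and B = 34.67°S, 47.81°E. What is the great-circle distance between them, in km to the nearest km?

15118 km

In radians: φ₁ = -0.1435, φ₂ = -0.6051, Δλ = -169.440° = -2.9573 rad.
cos c = sin φ₁ sin φ₂ + cos φ₁ cos φ₂ cos Δλ = (-0.1430)(-0.5688) + (0.9897)(0.8224)(-0.9831) = -0.71888,
so c = arccos(-0.71888) = 2.37298 rad.
Distance = R·c = 6371 × 2.3730 ≈ 15118 km.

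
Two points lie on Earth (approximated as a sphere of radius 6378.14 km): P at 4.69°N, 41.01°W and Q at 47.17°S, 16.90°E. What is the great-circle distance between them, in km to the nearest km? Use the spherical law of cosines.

8075 km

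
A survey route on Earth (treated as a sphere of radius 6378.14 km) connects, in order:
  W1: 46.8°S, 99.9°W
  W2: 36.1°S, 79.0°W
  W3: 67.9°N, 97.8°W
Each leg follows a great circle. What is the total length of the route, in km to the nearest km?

13785 km

Leg W1→W2: central angle 0.3294 rad, distance 2101.3 km.
Leg W2→W3: central angle 1.8319 rad, distance 11684.1 km.
Total: 2101.3 + 11684.1 ≈ 13785 km.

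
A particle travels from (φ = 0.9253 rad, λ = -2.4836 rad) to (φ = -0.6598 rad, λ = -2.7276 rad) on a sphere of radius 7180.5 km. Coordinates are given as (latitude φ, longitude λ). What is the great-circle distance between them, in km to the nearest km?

11483 km

In radians: φ₁ = 0.9253, φ₂ = -0.6598, Δλ = -13.980° = -0.2440 rad.
cos c = sin φ₁ sin φ₂ + cos φ₁ cos φ₂ cos Δλ = (0.7988)(-0.6130) + (0.6016)(0.7901)(0.9704) = -0.02838,
so c = arccos(-0.02838) = 1.59918 rad.
Distance = R·c = 7180.5 × 1.5992 ≈ 11483 km.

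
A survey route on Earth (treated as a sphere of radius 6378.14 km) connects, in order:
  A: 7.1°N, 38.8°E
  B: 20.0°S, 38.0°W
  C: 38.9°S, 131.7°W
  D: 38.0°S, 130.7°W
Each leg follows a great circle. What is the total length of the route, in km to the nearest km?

18003 km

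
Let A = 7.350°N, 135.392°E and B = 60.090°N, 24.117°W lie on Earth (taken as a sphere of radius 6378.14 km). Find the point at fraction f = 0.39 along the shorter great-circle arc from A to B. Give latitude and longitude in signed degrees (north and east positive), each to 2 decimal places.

Central angle δ = 1.9309 rad. Interpolating on the sphere with fraction f = 0.39:
P = [sin((1−f)δ)·A + sin(fδ)·B] / sin δ = 0.9871·A + 0.7307·B in Cartesian coordinates,
giving P = (-0.3644, 0.5386, 0.7597), i.e. latitude 49.44°, longitude 124.08°.

49.44°, 124.08°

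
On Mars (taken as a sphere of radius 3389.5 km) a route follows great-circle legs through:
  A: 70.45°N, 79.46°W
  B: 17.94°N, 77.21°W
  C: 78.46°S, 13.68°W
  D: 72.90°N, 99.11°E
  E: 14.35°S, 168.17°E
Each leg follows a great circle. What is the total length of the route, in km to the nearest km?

24634 km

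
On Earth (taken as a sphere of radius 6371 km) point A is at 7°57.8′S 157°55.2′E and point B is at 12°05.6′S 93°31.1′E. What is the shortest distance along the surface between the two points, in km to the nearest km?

With latitudes φ₁ = -7.963°, φ₂ = -12.093° and longitude difference Δλ = -64.402°:
cos c = sin φ₁ sin φ₂ + cos φ₁ cos φ₂ cos Δλ = (-0.1385)(-0.2095) + (0.9904)(0.9778)(0.4321) = 0.44742,
so c = arccos(0.44742) = 1.10692 rad.
Distance = R·c = 6371 × 1.1069 ≈ 7052 km.

7052 km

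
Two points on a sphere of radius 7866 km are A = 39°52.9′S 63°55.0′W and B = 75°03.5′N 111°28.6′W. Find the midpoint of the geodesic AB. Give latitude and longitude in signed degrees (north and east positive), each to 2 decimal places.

18.70°, -75.34°

Central angle δ = 2.0783 rad. Interpolating on the sphere with fraction f = 0.5:
P = [sin((1−f)δ)·A + sin(fδ)·B] / sin δ = 0.9863·A + 0.9863·B in Cartesian coordinates,
giving P = (0.2397, -0.9164, 0.3205), i.e. latitude 18.70°, longitude -75.34°.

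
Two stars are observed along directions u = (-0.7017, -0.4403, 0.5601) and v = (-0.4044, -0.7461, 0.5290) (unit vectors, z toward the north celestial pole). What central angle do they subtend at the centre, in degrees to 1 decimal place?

24.7°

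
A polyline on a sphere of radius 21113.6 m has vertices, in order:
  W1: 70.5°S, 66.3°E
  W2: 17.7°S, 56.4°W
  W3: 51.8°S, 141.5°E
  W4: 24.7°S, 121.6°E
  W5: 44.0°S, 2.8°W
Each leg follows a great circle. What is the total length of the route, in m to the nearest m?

Leg W1→W2: central angle 1.4557 rad, distance 30736.1 m.
Leg W2→W3: central angle 1.8983 rad, distance 40080.2 m.
Leg W3→W4: central angle 0.5420 rad, distance 11444.1 m.
Leg W4→W5: central angle 1.6498 rad, distance 34833.7 m.
Total: 30736.1 + 40080.2 + 11444.1 + 34833.7 ≈ 117094 m.

117094 m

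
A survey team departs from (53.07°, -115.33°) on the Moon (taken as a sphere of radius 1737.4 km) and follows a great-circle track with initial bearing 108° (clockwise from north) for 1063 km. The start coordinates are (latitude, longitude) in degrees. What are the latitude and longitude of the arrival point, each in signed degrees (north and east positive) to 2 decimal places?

Angular distance δ = d/R = 1063/1737.4 = 0.61183 rad; initial bearing θ = 1.8850 rad.
sin φ₂ = sin φ₁ cos δ + cos φ₁ sin δ cos θ = (0.7994)(0.8186) + (0.6008)(0.5744)(-0.3090) = 0.5477, so φ₂ = 33.21°.
Δλ = atan2(sin θ sin δ cos φ₁, cos δ − sin φ₁ sin φ₂) = atan2(0.3282, 0.3808) = 40.761°.
λ₂ = -115.330° + 40.761° = -74.57°.

33.21°, -74.57°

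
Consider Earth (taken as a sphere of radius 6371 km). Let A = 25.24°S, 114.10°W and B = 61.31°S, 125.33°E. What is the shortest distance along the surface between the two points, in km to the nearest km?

9028 km

In radians: φ₁ = -0.4405, φ₂ = -1.0701, Δλ = -120.570° = -2.1043 rad.
Haversine: a = sin²(Δφ/2) + cos φ₁ cos φ₂ sin²(Δλ/2) = 0.0959 + (0.9045)(0.4801)(0.7543) = 0.42339.
Central angle c = 2·arcsin(√a) = 1.41698 rad.
Distance = R·c = 6371 × 1.4170 ≈ 9028 km.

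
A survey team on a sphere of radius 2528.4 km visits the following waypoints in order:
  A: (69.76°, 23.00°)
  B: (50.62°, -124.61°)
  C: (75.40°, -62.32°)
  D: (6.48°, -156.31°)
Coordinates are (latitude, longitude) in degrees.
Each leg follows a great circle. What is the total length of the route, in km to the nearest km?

7799 km

Leg A→B: central angle 1.0005 rad, distance 2529.7 km.
Leg B→C: central angle 0.6052 rad, distance 1530.3 km.
Leg C→D: central angle 1.4789 rad, distance 3739.2 km.
Total: 2529.7 + 1530.3 + 3739.2 ≈ 7799 km.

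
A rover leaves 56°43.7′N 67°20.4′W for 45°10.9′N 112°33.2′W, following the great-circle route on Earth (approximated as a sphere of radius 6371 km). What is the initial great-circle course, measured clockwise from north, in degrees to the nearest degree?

Δλ = -45.213° = -0.7891 rad.
y = sin Δλ · cos φ₂ = (-0.7097)(0.7049) = -0.5003
x = cos φ₁ sin φ₂ − sin φ₁ cos φ₂ cos Δλ = (0.5486)(0.7093) − (0.8361)(0.7049)(0.7045) = -0.0260
θ = atan2(y, x) = -92.98°; adding 360° gives 267°.

267°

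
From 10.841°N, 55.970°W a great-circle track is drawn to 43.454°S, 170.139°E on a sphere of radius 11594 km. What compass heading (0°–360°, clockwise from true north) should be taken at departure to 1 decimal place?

222.0°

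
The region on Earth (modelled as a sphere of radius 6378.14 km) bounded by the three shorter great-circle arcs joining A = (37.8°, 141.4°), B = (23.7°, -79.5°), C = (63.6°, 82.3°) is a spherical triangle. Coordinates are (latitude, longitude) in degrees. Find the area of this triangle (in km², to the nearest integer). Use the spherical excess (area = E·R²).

Side lengths (central angles): a = 1.5975, b = 0.7533, c = 1.8760 rad; semiperimeter s = 2.1135.
By l'Huilier's theorem, tan(E/4) = √[tan(s/2) tan((s−a)/2) tan((s−b)/2) tan((s−c)/2)], giving spherical excess E = 0.8367 rad.
Area = E·R² = 0.8367 × (6378.14)² ≈ 34039062 km².

34039062 km²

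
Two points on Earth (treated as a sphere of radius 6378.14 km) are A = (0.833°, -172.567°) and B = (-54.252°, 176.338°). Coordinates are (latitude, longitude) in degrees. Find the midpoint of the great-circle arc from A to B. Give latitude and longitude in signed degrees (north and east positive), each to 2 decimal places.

-26.81°, -176.65°

The central angle between A and B is δ = 0.9747 rad.
With f = 0.5, the slerp weights are sin((1−f)δ)/sin δ = 0.5659 and sin(fδ)/sin δ = 0.5659.
Weighted sum of the unit vectors: (0.5659)·(-0.9915,-0.1294,0.0145) + (0.5659)·(-0.5830,0.0373,-0.8116) = (-0.8910, -0.0521, -0.4510).
Converting back: φ = atan2(z, √(x²+y²)) = -26.81°, λ = atan2(y, x) = -176.65°.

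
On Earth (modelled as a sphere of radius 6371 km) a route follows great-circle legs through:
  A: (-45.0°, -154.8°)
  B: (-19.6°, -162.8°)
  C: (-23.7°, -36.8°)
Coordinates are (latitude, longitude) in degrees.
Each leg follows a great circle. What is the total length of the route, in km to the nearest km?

Leg A→B: central angle 0.4582 rad, distance 2919.2 km.
Leg B→C: central angle 1.9522 rad, distance 12437.3 km.
Total: 2919.2 + 12437.3 ≈ 15356 km.

15356 km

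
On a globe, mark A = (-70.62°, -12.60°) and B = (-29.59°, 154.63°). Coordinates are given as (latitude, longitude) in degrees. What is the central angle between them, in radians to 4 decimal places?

1.3853 rad

Let φ₁ = -1.2326 rad, φ₂ = -0.5164 rad, and Δλ = 2.9187 rad.
cos c = sin φ₁ sin φ₂ + cos φ₁ cos φ₂ cos Δλ = (-0.9433)(-0.4938) + (0.3318)(0.8696)(-0.9753) = 0.18439,
so c = arccos(0.18439) = 1.38534 rad.
So the angular separation is 1.3853 rad.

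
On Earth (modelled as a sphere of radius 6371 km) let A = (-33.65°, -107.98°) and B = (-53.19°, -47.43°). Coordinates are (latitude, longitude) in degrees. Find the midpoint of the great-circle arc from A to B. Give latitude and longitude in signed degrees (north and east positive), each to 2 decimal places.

-47.49°, -83.14°

Central angle δ = 0.8109 rad. Interpolating on the sphere with fraction f = 0.5:
P = [sin((1−f)δ)·A + sin(fδ)·B] / sin δ = 0.5441·A + 0.5441·B in Cartesian coordinates,
giving P = (0.0807, -0.6709, -0.7371), i.e. latitude -47.49°, longitude -83.14°.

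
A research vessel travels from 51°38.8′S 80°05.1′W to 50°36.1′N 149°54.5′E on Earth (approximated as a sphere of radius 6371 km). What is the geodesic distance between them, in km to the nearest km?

16593 km

Let φ₁ = -0.9014 rad, φ₂ = 0.8832 rad, and Δλ = -2.2690 rad.
cos c = sin φ₁ sin φ₂ + cos φ₁ cos φ₂ cos Δλ = (-0.7842)(0.7728) + (0.6205)(0.6347)(-0.6429) = -0.85918,
so c = arccos(-0.85918) = 2.60447 rad.
Distance = R·c = 6371 × 2.6045 ≈ 16593 km.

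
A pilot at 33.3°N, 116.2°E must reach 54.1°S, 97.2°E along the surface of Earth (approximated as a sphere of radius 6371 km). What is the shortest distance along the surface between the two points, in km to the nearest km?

Let φ₁ = 0.5812 rad, φ₂ = -0.9442 rad, and Δλ = -0.3316 rad.
cos c = sin φ₁ sin φ₂ + cos φ₁ cos φ₂ cos Δλ = (0.5490)(-0.8100) + (0.8358)(0.5864)(0.9455) = 0.01866,
so c = arccos(0.01866) = 1.55213 rad.
Distance = R·c = 6371 × 1.5521 ≈ 9889 km.

9889 km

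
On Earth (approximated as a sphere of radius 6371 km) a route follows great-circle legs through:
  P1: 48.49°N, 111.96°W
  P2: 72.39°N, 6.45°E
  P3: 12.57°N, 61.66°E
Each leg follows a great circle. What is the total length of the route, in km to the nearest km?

Leg P1→P2: central angle 0.9042 rad, distance 5760.4 km.
Leg P2→P3: central angle 1.1854 rad, distance 7552.3 km.
Total: 5760.4 + 7552.3 ≈ 13313 km.

13313 km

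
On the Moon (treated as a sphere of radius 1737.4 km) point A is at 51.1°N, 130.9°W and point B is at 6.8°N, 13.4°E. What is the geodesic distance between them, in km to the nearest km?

3471 km

With latitudes φ₁ = 51.100°, φ₂ = 6.800° and longitude difference Δλ = 144.300°:
cos c = sin φ₁ sin φ₂ + cos φ₁ cos φ₂ cos Δλ = (0.7782)(0.1184) + (0.6280)(0.9930)(-0.8121) = -0.41422,
so c = arccos(-0.41422) = 1.99789 rad.
Distance = R·c = 1737.4 × 1.9979 ≈ 3471 km.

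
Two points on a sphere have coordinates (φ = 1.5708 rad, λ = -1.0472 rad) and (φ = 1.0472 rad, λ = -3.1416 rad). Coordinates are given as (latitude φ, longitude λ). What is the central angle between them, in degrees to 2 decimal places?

30.00°

Let φ₁ = 1.5708 rad, φ₂ = 1.0472 rad, and Δλ = -2.0944 rad.
cos c = sin φ₁ sin φ₂ + cos φ₁ cos φ₂ cos Δλ = (1.0000)(0.8660) + (-0.0000)(0.5000)(-0.5000) = 0.86603,
so c = arccos(0.86603) = 0.52359 rad.
So the angular separation is 30.00°.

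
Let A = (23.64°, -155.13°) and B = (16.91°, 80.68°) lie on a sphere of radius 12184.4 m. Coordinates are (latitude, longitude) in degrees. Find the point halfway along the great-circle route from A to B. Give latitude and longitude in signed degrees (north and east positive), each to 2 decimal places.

Central angle δ = 1.9562 rad. Interpolating on the sphere with fraction f = 0.5:
P = [sin((1−f)δ)·A + sin(fδ)·B] / sin δ = 0.8951·A + 0.8951·B in Cartesian coordinates,
giving P = (-0.6052, 0.5002, 0.6193), i.e. latitude 38.26°, longitude 140.43°.

38.26°, 140.43°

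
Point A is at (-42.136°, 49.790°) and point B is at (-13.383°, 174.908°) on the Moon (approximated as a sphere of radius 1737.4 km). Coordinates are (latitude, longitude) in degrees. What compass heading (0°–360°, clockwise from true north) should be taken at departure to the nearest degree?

With φ₁ = -0.7354, φ₂ = -0.2336, Δλ = 2.1837 rad, the forward-azimuth formula gives
θ = atan2( sin Δλ cos φ₂ , cos φ₁ sin φ₂ − sin φ₁ cos φ₂ cos Δλ ) = atan2(0.7958, -0.5471) = 124.51°.
So the initial bearing is 125°.

125°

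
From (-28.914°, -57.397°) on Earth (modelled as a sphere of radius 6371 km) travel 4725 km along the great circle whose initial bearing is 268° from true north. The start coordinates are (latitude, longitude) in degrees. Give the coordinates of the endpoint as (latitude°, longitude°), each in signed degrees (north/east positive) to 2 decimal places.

Angular distance δ = d/R = 4725/6371 = 0.74164 rad; initial bearing θ = 4.6775 rad.
sin φ₂ = sin φ₁ cos δ + cos φ₁ sin δ cos θ = (-0.4835)(0.7374) + (0.8753)(0.6755)(-0.0349) = -0.3771, so φ₂ = -22.16°.
Δλ = atan2(sin θ sin δ cos φ₁, cos δ − sin φ₁ sin φ₂) = atan2(-0.5909, 0.5550) = -46.796°.
λ₂ = -57.397° − 46.796° = -104.19°.

-22.16°, -104.19°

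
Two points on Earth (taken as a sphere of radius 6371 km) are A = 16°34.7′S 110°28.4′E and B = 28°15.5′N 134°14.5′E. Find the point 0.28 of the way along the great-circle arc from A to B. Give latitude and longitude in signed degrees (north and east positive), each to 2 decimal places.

-3.98°, 116.94°

The central angle between A and B is δ = 0.8795 rad.
With f = 0.28, the slerp weights are sin((1−f)δ)/sin δ = 0.7681 and sin(fδ)/sin δ = 0.3164.
Weighted sum of the unit vectors: (0.7681)·(-0.3352,0.8979,-0.2853) + (0.3164)·(-0.6145,0.6310,0.4734) = (-0.4519, 0.8893, -0.0693).
Converting back: φ = atan2(z, √(x²+y²)) = -3.98°, λ = atan2(y, x) = 116.94°.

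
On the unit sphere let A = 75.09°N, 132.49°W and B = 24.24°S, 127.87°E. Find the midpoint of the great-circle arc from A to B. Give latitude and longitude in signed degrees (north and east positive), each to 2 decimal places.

31.55°, 144.15°

The central angle between A and B is δ = 2.0220 rad.
With f = 0.5, the slerp weights are sin((1−f)δ)/sin δ = 0.9416 and sin(fδ)/sin δ = 0.9416.
Weighted sum of the unit vectors: (0.9416)·(-0.1738,-0.1897,0.9663) + (0.9416)·(-0.5597,0.7198,-0.4106) = (-0.6907, 0.4991, 0.5233).
Converting back: φ = atan2(z, √(x²+y²)) = 31.55°, λ = atan2(y, x) = 144.15°.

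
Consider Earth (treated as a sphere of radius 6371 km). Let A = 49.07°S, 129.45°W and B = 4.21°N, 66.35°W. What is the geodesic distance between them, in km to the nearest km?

8462 km

Let φ₁ = -0.8564 rad, φ₂ = 0.0735 rad, and Δλ = 1.1013 rad.
cos c = sin φ₁ sin φ₂ + cos φ₁ cos φ₂ cos Δλ = (-0.7555)(0.0734) + (0.6551)(0.9973)(0.4524) = 0.24014,
so c = arccos(0.24014) = 1.32828 rad.
Distance = R·c = 6371 × 1.3283 ≈ 8462 km.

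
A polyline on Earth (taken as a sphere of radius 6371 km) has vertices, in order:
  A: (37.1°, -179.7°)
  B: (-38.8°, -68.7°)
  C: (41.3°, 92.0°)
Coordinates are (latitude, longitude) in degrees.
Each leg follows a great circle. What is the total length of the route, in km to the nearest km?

32466 km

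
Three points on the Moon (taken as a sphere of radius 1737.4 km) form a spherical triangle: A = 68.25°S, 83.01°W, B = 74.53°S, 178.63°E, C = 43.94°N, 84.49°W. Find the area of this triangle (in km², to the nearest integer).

Side lengths (central angles): a = 2.3347, b = 1.9582, c = 0.4933 rad; semiperimeter s = 2.3931.
By l'Huilier's theorem, tan(E/4) = √[tan(s/2) tan((s−a)/2) tan((s−b)/2) tan((s−c)/2)], giving spherical excess E = 0.6015 rad.
Area = E·R² = 0.6015 × (1737.4)² ≈ 1815608 km².

1815608 km²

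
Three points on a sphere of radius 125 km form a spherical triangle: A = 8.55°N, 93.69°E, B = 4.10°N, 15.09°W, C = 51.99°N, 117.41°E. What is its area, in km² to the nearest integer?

Side lengths (central angles): a = 1.9376, b = 0.8303, c = 1.8827 rad; semiperimeter s = 2.3253.
By l'Huilier's theorem, tan(E/4) = √[tan(s/2) tan((s−a)/2) tan((s−b)/2) tan((s−c)/2)], giving spherical excess E = 1.1940 rad.
Area = E·R² = 1.1940 × (125)² ≈ 18657 km².

18657 km²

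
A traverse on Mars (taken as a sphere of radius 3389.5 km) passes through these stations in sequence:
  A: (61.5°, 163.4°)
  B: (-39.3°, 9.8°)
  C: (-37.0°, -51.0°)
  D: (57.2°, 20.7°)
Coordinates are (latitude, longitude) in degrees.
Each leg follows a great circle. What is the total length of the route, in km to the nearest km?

Leg A→B: central angle 2.6624 rad, distance 9024.2 km.
Leg B→C: central angle 0.8194 rad, distance 2777.2 km.
Leg C→D: central angle 1.9498 rad, distance 6609.0 km.
Total: 9024.2 + 2777.2 + 6609.0 ≈ 18410 km.

18410 km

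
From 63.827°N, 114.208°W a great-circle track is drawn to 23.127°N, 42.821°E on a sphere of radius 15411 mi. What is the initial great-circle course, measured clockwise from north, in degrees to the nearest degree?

With φ₁ = 1.1140, φ₂ = 0.4036, Δλ = 2.7407 rad, the forward-azimuth formula gives
θ = atan2( sin Δλ cos φ₂ , cos φ₁ sin φ₂ − sin φ₁ cos φ₂ cos Δλ ) = atan2(0.3589, 0.9331) = 21.04°.
So the initial bearing is 21°.

21°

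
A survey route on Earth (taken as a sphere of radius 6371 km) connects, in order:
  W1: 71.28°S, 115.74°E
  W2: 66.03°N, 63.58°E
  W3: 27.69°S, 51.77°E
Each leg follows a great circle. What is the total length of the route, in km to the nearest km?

Leg W1→W2: central angle 2.4742 rad, distance 15763.1 km.
Leg W2→W3: central angle 1.6434 rad, distance 10469.8 km.
Total: 15763.1 + 10469.8 ≈ 26233 km.

26233 km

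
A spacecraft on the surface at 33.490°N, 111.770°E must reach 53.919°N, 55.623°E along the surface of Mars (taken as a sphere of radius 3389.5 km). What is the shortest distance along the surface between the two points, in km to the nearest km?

2602 km

With latitudes φ₁ = 33.490°, φ₂ = 53.919° and longitude difference Δλ = -56.147°:
Haversine: a = sin²(Δφ/2) + cos φ₁ cos φ₂ sin²(Δλ/2) = 0.0314 + (0.8340)(0.5889)(0.2215) = 0.14022.
Central angle c = 2·arcsin(√a) = 0.76764 rad.
Distance = R·c = 3389.5 × 0.7676 ≈ 2602 km.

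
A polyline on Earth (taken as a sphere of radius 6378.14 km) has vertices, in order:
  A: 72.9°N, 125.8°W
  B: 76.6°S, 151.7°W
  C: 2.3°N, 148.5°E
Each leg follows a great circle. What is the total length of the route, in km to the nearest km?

Leg A→B: central angle 2.6229 rad, distance 16729.3 km.
Leg B→C: central angle 1.4933 rad, distance 9524.3 km.
Total: 16729.3 + 9524.3 ≈ 26254 km.

26254 km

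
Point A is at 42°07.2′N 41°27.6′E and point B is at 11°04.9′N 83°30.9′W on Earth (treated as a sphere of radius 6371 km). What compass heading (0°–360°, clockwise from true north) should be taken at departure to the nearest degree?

With φ₁ = 0.7351, φ₂ = 0.1934, Δλ = -2.1812 rad, the forward-azimuth formula gives
θ = atan2( sin Δλ cos φ₂ , cos φ₁ sin φ₂ − sin φ₁ cos φ₂ cos Δλ ) = atan2(-0.8041, 0.5198) = -57.12°.
Adding 360° brings this into [0°, 360°): 303°.

303°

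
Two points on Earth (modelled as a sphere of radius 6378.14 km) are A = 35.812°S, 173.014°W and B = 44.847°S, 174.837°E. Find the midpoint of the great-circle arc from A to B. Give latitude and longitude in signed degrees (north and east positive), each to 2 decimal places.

-40.49°, -178.68°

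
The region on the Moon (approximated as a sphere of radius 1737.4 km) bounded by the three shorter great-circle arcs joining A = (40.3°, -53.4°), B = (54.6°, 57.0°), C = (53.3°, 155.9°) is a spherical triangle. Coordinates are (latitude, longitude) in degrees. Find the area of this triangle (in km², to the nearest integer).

Side lengths (central angles): a = 0.9273, b = 1.4494, c = 1.1883 rad; semiperimeter s = 1.7825.
By l'Huilier's theorem, tan(E/4) = √[tan(s/2) tan((s−a)/2) tan((s−b)/2) tan((s−c)/2)], giving spherical excess E = 0.6751 rad.
Area = E·R² = 0.6751 × (1737.4)² ≈ 2037775 km².

2037775 km²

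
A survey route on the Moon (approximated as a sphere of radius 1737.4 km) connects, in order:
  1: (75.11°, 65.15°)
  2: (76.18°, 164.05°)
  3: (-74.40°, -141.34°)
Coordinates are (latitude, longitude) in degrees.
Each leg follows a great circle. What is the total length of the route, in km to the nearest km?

5326 km

Leg 1→2: central angle 0.3792 rad, distance 658.9 km.
Leg 2→3: central angle 2.6862 rad, distance 4667.0 km.
Total: 658.9 + 4667.0 ≈ 5326 km.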